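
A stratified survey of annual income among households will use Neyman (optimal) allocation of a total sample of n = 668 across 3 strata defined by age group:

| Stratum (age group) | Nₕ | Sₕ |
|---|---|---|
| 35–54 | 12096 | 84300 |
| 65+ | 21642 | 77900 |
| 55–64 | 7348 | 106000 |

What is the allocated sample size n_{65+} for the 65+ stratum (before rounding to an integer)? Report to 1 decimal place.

Neyman allocation: nₕ = n·NₕSₕ / Σⱼ NⱼSⱼ.
Σ NⱼSⱼ = 12096·84300 + 21642·77900 + 7348·106000 = 3.4844926 × 10^9.
n_{65+} = 668·21642·77900 / (3.4844926 × 10^9) = 323.2.

323.2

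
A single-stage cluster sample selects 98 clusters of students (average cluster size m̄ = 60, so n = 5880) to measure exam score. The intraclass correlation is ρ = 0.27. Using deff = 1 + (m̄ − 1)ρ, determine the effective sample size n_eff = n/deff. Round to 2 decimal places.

deff = 1 + (60 − 1)·0.27 = 1 + 15.93 = 16.93.
n_eff = 5880 / 16.93 = 347.31.

347.31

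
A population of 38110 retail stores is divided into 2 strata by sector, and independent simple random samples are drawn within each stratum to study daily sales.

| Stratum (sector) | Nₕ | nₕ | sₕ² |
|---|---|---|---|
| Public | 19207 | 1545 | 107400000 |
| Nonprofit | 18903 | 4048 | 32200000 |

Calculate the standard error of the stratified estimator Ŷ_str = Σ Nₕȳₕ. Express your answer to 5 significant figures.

5.0809 × 10^6

Var(Ŷ_str) = Σₕ Nₕ²(1 − fₕ)sₕ²/nₕ.
Public: 19207²·(1 − 1545/19207)·107400000/1545 = 2.3581706 × 10^13.
Nonprofit: 18903²·(1 − 4048/18903)·32200000/4048 = 2.2336687 × 10^12.
Sum = 2.5815375 × 10^13.
SE = √(2.5815375 × 10^13) = 5.0809 × 10^6.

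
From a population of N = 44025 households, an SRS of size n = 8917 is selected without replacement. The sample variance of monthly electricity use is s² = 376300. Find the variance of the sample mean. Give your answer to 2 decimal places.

Under SRS without replacement, Var(ȳ) = (1 − f)·s²/n with f = n/N = 8917/44025 = 0.20254401.
Var(ȳ) = (1 − 0.20254401)·376300/8917 = 0.79745599·42.200292 = 33.652875.

33.65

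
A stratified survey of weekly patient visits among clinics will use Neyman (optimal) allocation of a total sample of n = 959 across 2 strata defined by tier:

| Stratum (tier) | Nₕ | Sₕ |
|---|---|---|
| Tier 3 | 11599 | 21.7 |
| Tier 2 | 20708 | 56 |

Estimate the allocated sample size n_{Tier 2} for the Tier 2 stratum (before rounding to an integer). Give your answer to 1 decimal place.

788.0

Neyman allocation: nₕ = n·NₕSₕ / Σⱼ NⱼSⱼ.
Σ NⱼSⱼ = 11599·21.7 + 20708·56 = 1.4113463 × 10^6.
n_{Tier 2} = 959·20708·56 / (1.4113463 × 10^6) = 788.0.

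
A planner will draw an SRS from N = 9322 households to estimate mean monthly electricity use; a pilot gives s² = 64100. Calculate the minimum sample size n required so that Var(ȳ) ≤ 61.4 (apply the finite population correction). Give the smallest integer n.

939

Without fpc, n₀ = s²/D = 64100/61.4 = 1043.9739.
With fpc, (1 − n/N)·s²/n ≤ D requires n ≥ n₀/(1 + n₀/N) = 1043.9739/(1 + 1043.9739/9322) = 938.8336.
Rounding up, n = 939.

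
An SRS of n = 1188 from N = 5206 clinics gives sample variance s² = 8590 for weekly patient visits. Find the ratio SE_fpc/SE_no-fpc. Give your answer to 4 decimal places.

f = n/N = 1188/5206 = 0.22819823.
SE_no-fpc = √(s²/n) = 2.6889849; SE_fpc = √((1−f)s²/n) = 2.3623337.
Ratio = √(1−f) = 0.87852249.

0.8785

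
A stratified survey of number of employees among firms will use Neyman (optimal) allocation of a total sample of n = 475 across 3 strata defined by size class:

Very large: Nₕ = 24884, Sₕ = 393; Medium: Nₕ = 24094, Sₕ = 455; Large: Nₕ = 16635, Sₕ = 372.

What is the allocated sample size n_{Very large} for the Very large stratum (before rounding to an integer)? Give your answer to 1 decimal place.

Neyman allocation: nₕ = n·NₕSₕ / Σⱼ NⱼSⱼ.
Σ NⱼSⱼ = 24884·393 + 24094·455 + 16635·372 = 2.6930402 × 10^7.
n_{Very large} = 475·24884·393 / (2.6930402 × 10^7) = 172.5.

172.5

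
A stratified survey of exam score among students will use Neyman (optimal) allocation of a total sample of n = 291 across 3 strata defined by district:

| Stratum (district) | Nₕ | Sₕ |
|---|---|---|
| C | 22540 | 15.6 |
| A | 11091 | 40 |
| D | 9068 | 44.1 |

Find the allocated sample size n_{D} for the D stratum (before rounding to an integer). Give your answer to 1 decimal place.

97.4

Neyman allocation: nₕ = n·NₕSₕ / Σⱼ NⱼSⱼ.
Σ NⱼSⱼ = 22540·15.6 + 11091·40 + 9068·44.1 = 1.1951628 × 10^6.
n_{D} = 291·9068·44.1 / (1.1951628 × 10^6) = 97.4.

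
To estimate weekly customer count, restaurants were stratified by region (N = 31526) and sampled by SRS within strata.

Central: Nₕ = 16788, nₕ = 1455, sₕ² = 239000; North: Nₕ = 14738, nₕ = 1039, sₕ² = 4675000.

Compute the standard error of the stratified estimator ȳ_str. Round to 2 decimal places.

Var(ȳ_str) = Σₕ Wₕ²(1 − fₕ)sₕ²/nₕ with Wₕ = Nₕ/N, N = 31526.
Central: Wₕ = 0.53251285; term = 0.53251285²·(1 − 0.08666905)·239000/1455 = 42.542525.
North: Wₕ = 0.46748715; term = 0.46748715²·(1 − 0.07049803)·4675000/1039 = 914.02009.
Sum = 956.56262.
SE = √(956.56262) = 30.93.

30.93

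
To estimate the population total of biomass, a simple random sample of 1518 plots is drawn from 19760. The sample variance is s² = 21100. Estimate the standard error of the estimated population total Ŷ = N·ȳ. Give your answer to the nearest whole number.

70784

Var(Ŷ) = N²·Var(ȳ) = N²·(1 − n/N)·s²/n.
f = 1518/19760 = 0.07682186; Var(ȳ) = 0.92317814·21100/1518 = 12.832054.
Var(Ŷ) = 19760² · 12.832054 = 5.010373 × 10^9.
SE(Ŷ) = √(5.010373 × 10^9) = 70784.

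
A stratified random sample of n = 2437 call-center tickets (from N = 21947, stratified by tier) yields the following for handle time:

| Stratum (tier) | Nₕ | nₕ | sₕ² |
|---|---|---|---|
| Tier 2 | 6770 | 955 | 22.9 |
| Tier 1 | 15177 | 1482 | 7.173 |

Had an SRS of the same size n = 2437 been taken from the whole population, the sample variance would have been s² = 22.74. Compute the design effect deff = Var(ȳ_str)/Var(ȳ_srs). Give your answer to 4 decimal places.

0.4881

Var(ȳ_str) = Σ Wₕ²(1−fₕ)sₕ²/nₕ with Wₕ = Nₕ/21947:
  Tier 2: (6770/21947)²·(1−955/6770)·22.9/955 = 0.001959838
  Tier 1: (15177/21947)²·(1−1482/15177)·7.173/1482 = 0.0020885759
  → Var(ȳ_str) = 0.0040484139.
Var(ȳ_srs) = (1 − 2437/21947)·22.74/2437 = 0.0082950123.
deff = 0.0040484139 / 0.0082950123 = 0.4881.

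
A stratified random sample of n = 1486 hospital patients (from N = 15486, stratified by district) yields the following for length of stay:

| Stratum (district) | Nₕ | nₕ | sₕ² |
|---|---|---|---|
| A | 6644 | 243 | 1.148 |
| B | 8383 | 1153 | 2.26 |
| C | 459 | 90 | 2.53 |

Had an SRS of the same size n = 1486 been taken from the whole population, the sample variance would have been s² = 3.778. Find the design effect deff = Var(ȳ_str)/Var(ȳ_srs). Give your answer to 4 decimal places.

0.5887

Var(ȳ_str) = Σ Wₕ²(1−fₕ)sₕ²/nₕ with Wₕ = Nₕ/15486:
  A: (6644/15486)²·(1−243/6644)·1.148/243 = 8.3778881 × 10^-4
  B: (8383/15486)²·(1−1153/8383)·2.26/1153 = 4.953799 × 10^-4
  C: (459/15486)²·(1−90/459)·2.53/90 = 1.9853567 × 10^-5
  → Var(ȳ_str) = 0.0013530223.
Var(ȳ_srs) = (1 − 1486/15486)·3.778/1486 = 0.0022984334.
deff = 0.0013530223 / 0.0022984334 = 0.5887.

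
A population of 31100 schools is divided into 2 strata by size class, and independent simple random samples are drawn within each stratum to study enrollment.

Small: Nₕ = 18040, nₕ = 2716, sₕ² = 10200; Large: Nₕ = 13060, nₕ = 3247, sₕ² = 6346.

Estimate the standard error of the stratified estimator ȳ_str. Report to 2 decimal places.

1.15

Var(ȳ_str) = Σₕ Wₕ²(1 − fₕ)sₕ²/nₕ with Wₕ = Nₕ/N, N = 31100.
Small: Wₕ = 0.58006431; term = 0.58006431²·(1 − 0.15055432)·10200/2716 = 1.0733919.
Large: Wₕ = 0.41993569; term = 0.41993569²·(1 − 0.24862175)·6346/3247 = 0.25896554.
Sum = 1.3323574.
SE = √(1.3323574) = 1.15.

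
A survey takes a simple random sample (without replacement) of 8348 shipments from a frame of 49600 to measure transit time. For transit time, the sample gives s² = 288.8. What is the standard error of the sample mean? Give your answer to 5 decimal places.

0.16962

Under SRS without replacement, Var(ȳ) = (1 − f)·s²/n with f = n/N = 8348/49600 = 0.16830645.
Var(ȳ) = (1 − 0.16830645)·288.8/8348 = 0.83169355·0.034595113 = 0.028772532.
SE(ȳ) = √(0.028772532) = 0.16962.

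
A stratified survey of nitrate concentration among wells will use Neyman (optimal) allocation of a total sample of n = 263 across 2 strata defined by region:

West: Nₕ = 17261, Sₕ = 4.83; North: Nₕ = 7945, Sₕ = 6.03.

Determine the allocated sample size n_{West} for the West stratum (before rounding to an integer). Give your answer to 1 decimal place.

Neyman allocation: nₕ = n·NₕSₕ / Σⱼ NⱼSⱼ.
Σ NⱼSⱼ = 17261·4.83 + 7945·6.03 = 131278.98.
n_{West} = 263·17261·4.83 / 131278.98 = 167.0.

167.0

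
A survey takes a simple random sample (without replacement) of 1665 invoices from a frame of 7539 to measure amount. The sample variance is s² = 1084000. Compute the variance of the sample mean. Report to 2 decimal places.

507.27

Under SRS without replacement, Var(ȳ) = (1 − f)·s²/n with f = n/N = 1665/7539 = 0.22085157.
Var(ȳ) = (1 − 0.22085157)·1084000/1665 = 0.77914843·651.05105 = 507.2654.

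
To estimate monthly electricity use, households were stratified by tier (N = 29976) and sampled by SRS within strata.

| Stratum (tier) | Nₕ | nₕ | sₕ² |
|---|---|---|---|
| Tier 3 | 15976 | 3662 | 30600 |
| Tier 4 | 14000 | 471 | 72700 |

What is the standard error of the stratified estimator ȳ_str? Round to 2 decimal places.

5.86

Var(ȳ_str) = Σₕ Wₕ²(1 − fₕ)sₕ²/nₕ with Wₕ = Nₕ/N, N = 29976.
Tier 3: Wₕ = 0.53295970; term = 0.53295970²·(1 − 0.22921883)·30600/3662 = 1.82946.
Tier 4: Wₕ = 0.46704030; term = 0.46704030²·(1 − 0.03364286)·72700/471 = 32.535679.
Sum = 34.365139.
SE = √(34.365139) = 5.86.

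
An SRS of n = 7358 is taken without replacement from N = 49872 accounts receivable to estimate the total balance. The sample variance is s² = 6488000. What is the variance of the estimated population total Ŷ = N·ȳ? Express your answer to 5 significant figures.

1.8696 × 10^12

Var(Ŷ) = N²·Var(ȳ) = N²·(1 − n/N)·s²/n.
f = 7358/49872 = 0.14753770; Var(ȳ) = 0.85246230·6488000/7358 = 751.66831.
Var(Ŷ) = 49872² · 751.66831 = 1.8695617 × 10^12.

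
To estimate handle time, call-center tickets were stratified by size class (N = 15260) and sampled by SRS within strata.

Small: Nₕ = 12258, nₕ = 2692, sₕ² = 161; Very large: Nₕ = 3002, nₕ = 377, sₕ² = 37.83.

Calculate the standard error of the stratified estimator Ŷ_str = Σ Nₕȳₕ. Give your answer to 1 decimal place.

2793.5

Var(Ŷ_str) = Σₕ Nₕ²(1 − fₕ)sₕ²/nₕ.
Small: 12258²·(1 − 2692/12258)·161/2692 = 7.0129512 × 10^6.
Very large: 3002²·(1 − 377/3002)·37.83/377 = 790742.33.
Sum = 7.8036935 × 10^6.
SE = √(7.8036935 × 10^6) = 2793.5.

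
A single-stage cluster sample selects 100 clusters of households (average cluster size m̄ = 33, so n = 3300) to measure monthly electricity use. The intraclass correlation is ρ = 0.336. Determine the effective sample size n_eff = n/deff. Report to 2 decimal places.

deff = 1 + (33 − 1)·0.336 = 1 + 10.752 = 11.752.
n_eff = 3300 / 11.752 = 280.80.

280.80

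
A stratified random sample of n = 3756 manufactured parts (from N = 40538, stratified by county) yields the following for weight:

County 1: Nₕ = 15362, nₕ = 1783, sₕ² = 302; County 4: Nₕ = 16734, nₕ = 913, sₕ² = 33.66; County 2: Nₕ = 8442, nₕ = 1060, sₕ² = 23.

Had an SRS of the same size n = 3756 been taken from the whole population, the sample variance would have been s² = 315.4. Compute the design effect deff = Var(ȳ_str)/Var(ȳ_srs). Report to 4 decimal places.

Var(ȳ_str) = Σ Wₕ²(1−fₕ)sₕ²/nₕ with Wₕ = Nₕ/40538:
  County 1: (15362/40538)²·(1−1783/15362)·302/1783 = 0.021500399
  County 4: (16734/40538)²·(1−913/16734)·33.66/913 = 0.0059395343
  County 2: (8442/40538)²·(1−1060/8442)·23/1060 = 8.2284251 × 10^-4
  → Var(ȳ_str) = 0.028262776.
Var(ȳ_srs) = (1 − 3756/40538)·315.4/3756 = 0.076191957.
deff = 0.028262776 / 0.076191957 = 0.3709.

0.3709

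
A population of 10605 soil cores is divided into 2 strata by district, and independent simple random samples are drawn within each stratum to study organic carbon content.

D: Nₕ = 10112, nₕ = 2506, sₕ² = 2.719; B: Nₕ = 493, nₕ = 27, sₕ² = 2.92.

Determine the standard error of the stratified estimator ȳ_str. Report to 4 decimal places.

Var(ȳ_str) = Σₕ Wₕ²(1 − fₕ)sₕ²/nₕ with Wₕ = Nₕ/N, N = 10605.
D: Wₕ = 0.95351249; term = 0.95351249²·(1 − 0.24782437)·2.719/2506 = 7.4199363 × 10^-4.
B: Wₕ = 0.04648751; term = 0.04648751²·(1 − 0.05476673)·2.92/27 = 2.2091773 × 10^-4.
Sum = 9.6291136 × 10^-4.
SE = √(9.6291136 × 10^-4) = 0.0310.

0.0310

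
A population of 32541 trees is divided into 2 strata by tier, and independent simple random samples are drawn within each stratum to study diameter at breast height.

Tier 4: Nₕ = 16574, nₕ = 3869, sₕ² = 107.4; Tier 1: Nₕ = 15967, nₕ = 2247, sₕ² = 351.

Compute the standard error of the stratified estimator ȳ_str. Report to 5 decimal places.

Var(ȳ_str) = Σₕ Wₕ²(1 − fₕ)sₕ²/nₕ with Wₕ = Nₕ/N, N = 32541.
Tier 4: Wₕ = 0.50932670; term = 0.50932670²·(1 − 0.23343791)·107.4/3869 = 0.005520085.
Tier 1: Wₕ = 0.49067330; term = 0.49067330²·(1 − 0.14072775)·351/2247 = 0.032316156.
Sum = 0.037836241.
SE = √(0.037836241) = 0.19452.

0.19452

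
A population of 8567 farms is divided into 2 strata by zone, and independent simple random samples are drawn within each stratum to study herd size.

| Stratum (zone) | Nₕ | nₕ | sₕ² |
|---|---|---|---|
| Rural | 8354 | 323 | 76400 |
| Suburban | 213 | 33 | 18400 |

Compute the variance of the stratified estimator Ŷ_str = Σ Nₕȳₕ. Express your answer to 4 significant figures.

1.589 × 10^10

Var(Ŷ_str) = Σₕ Nₕ²(1 − fₕ)sₕ²/nₕ.
Rural: 8354²·(1 − 323/8354)·76400/323 = 1.5869196 × 10^10.
Suburban: 213²·(1 − 33/213)·18400/33 = 2.1377455 × 10^7.
Sum = 1.5890573 × 10^10.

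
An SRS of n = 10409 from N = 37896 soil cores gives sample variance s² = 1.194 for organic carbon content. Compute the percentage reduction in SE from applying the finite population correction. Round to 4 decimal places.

f = n/N = 10409/37896 = 0.27467279.
SE_no-fpc = √(s²/n) = 0.010710202; SE_fpc = √((1−f)s²/n) = 0.009121466.
Ratio = √(1−f) = 0.85166144. Reduction = 100·(1 − 0.85166144) = 14.8339%.

14.8339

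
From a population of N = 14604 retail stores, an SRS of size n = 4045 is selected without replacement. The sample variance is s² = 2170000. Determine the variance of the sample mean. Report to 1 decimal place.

387.9

Under SRS without replacement, Var(ȳ) = (1 − f)·s²/n with f = n/N = 4045/14604 = 0.27697891.
Var(ȳ) = (1 − 0.27697891)·2170000/4045 = 0.72302109·536.46477 = 387.87534.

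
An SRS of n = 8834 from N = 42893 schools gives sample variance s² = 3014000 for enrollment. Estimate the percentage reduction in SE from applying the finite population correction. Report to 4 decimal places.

f = n/N = 8834/42893 = 0.20595435.
SE_no-fpc = √(s²/n) = 18.471107; SE_fpc = √((1−f)s²/n) = 16.459463.
Ratio = √(1−f) = 0.89109239. Reduction = 100·(1 − 0.89109239) = 10.8908%.

10.8908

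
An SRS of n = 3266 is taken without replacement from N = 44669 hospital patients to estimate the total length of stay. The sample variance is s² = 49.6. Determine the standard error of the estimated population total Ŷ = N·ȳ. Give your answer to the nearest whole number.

5300

Var(Ŷ) = N²·Var(ȳ) = N²·(1 − n/N)·s²/n.
f = 3266/44669 = 0.07311558; Var(ȳ) = 0.92688442·49.6/3266 = 0.014076383.
Var(Ŷ) = 44669² · 0.014076383 = 2.8086882 × 10^7.
SE(Ŷ) = √(2.8086882 × 10^7) = 5300.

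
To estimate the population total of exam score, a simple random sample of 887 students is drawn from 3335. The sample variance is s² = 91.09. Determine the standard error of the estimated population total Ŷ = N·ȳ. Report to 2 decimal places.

Var(Ŷ) = N²·Var(ȳ) = N²·(1 − n/N)·s²/n.
f = 887/3335 = 0.26596702; Var(ȳ) = 0.73403298·91.09/887 = 0.075381132.
Var(Ŷ) = 3335² · 0.075381132 = 838405.91.
SE(Ŷ) = √(838405.91) = 915.65.

915.65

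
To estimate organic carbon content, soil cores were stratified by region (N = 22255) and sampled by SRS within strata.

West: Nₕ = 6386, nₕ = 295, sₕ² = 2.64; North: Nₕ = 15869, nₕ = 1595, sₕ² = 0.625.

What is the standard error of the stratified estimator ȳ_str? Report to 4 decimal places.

Var(ȳ_str) = Σₕ Wₕ²(1 − fₕ)sₕ²/nₕ with Wₕ = Nₕ/N, N = 22255.
West: Wₕ = 0.28694675; term = 0.28694675²·(1 − 0.04619480)·2.64/295 = 7.0282019 × 10^-4.
North: Wₕ = 0.71305325; term = 0.71305325²·(1 − 0.10051043)·0.625/1595 = 1.7920882 × 10^-4.
Sum = 8.8202901 × 10^-4.
SE = √(8.8202901 × 10^-4) = 0.0297.

0.0297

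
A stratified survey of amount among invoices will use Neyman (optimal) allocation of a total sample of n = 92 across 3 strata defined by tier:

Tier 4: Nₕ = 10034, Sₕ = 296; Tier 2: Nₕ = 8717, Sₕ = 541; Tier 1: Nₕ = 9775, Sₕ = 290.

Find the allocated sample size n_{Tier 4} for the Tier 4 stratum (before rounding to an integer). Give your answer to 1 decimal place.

Neyman allocation: nₕ = n·NₕSₕ / Σⱼ NⱼSⱼ.
Σ NⱼSⱼ = 10034·296 + 8717·541 + 9775·290 = 1.0520711 × 10^7.
n_{Tier 4} = 92·10034·296 / (1.0520711 × 10^7) = 26.0.

26.0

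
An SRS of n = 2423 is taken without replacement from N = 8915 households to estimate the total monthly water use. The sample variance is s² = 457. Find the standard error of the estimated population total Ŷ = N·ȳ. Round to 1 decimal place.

3303.9

Var(Ŷ) = N²·Var(ȳ) = N²·(1 − n/N)·s²/n.
f = 2423/8915 = 0.27178912; Var(ȳ) = 0.72821088·457/2423 = 0.13734724.
Var(Ŷ) = 8915² · 0.13734724 = 1.0915977 × 10^7.
SE(Ŷ) = √(1.0915977 × 10^7) = 3303.9.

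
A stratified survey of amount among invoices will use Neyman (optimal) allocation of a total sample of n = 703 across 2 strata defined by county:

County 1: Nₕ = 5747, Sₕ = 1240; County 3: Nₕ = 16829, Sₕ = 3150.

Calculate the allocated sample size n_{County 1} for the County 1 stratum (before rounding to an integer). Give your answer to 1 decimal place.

83.3

Neyman allocation: nₕ = n·NₕSₕ / Σⱼ NⱼSⱼ.
Σ NⱼSⱼ = 5747·1240 + 16829·3150 = 6.013763 × 10^7.
n_{County 1} = 703·5747·1240 / (6.013763 × 10^7) = 83.3.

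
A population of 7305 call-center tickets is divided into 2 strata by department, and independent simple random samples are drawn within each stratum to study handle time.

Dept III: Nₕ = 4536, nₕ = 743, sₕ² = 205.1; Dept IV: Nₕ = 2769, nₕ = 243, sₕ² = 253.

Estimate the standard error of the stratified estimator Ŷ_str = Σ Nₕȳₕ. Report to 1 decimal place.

3468.7

Var(Ŷ_str) = Σₕ Nₕ²(1 − fₕ)sₕ²/nₕ.
Dept III: 4536²·(1 − 743/4536)·205.1/743 = 4.7493342 × 10^6.
Dept IV: 2769²·(1 − 243/2769)·253/243 = 7.2823333 × 10^6.
Sum = 1.2031668 × 10^7.
SE = √(1.2031668 × 10^7) = 3468.7.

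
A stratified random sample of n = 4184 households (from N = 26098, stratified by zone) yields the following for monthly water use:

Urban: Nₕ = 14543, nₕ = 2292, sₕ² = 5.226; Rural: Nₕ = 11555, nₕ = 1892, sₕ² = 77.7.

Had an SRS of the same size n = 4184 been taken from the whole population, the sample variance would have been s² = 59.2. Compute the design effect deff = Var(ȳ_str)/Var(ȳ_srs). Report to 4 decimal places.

0.6169

Var(ȳ_str) = Σ Wₕ²(1−fₕ)sₕ²/nₕ with Wₕ = Nₕ/26098:
  Urban: (14543/26098)²·(1−2292/14543)·5.226/2292 = 5.9643879 × 10^-4
  Rural: (11555/26098)²·(1−1892/11555)·77.7/1892 = 0.0067323605
  → Var(ȳ_str) = 0.0073287993.
Var(ȳ_srs) = (1 − 4184/26098)·59.2/4184 = 0.011880767.
deff = 0.0073287993 / 0.011880767 = 0.6169.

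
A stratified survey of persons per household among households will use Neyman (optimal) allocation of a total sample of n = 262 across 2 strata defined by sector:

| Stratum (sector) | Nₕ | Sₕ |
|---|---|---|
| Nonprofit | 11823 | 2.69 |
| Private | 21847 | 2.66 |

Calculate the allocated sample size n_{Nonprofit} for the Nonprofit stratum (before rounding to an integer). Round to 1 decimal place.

Neyman allocation: nₕ = n·NₕSₕ / Σⱼ NⱼSⱼ.
Σ NⱼSⱼ = 11823·2.69 + 21847·2.66 = 89916.89.
n_{Nonprofit} = 262·11823·2.69 / 89916.89 = 92.7.

92.7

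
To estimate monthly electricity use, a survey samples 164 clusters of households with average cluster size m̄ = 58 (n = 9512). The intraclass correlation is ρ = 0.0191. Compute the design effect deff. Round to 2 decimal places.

2.09

deff = 1 + (58 − 1)·0.0191 = 1 + 1.0887 = 2.0887.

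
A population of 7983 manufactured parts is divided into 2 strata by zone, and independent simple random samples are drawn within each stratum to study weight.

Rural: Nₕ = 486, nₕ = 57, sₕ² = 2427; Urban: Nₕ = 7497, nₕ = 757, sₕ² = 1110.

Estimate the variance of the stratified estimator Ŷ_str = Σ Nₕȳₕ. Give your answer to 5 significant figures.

8.2970 × 10^7

Var(Ŷ_str) = Σₕ Nₕ²(1 − fₕ)sₕ²/nₕ.
Rural: 486²·(1 − 57/486)·2427/57 = 8.8774551 × 10^6.
Urban: 7497²·(1 − 757/7497)·1110/757 = 7.4092544 × 10^7.
Sum = 8.2969999 × 10^7.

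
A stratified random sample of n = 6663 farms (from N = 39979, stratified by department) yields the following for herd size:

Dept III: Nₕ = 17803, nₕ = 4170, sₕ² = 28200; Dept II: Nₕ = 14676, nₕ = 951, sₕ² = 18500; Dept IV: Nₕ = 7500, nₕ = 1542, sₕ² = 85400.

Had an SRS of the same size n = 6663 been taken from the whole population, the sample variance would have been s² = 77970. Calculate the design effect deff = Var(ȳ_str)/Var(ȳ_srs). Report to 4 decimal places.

0.5155

Var(ȳ_str) = Σ Wₕ²(1−fₕ)sₕ²/nₕ with Wₕ = Nₕ/39979:
  Dept III: (17803/39979)²·(1−4170/17803)·28200/4170 = 1.0269134
  Dept II: (14676/39979)²·(1−951/14676)·18500/951 = 2.4515876
  Dept IV: (7500/39979)²·(1−1542/7500)·85400/1542 = 1.5483581
  → Var(ȳ_str) = 5.0268591.
Var(ȳ_srs) = (1 − 6663/39979)·77970/6663 = 9.7516622.
deff = 5.0268591 / 9.7516622 = 0.5155.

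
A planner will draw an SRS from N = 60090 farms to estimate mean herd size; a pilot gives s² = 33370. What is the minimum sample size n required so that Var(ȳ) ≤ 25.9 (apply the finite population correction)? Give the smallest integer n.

1262

Without fpc, n₀ = s²/D = 33370/25.9 = 1288.4170.
With fpc, (1 − n/N)·s²/n ≤ D requires n ≥ n₀/(1 + n₀/N) = 1288.4170/(1 + 1288.4170/60090) = 1261.3714.
Rounding up, n = 1262.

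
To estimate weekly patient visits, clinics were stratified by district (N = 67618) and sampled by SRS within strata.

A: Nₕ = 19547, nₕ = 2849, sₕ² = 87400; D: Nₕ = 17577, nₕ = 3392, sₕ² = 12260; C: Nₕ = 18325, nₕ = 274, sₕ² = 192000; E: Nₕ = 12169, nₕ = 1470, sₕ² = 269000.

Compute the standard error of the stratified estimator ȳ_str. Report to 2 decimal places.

Var(ȳ_str) = Σₕ Wₕ²(1 − fₕ)sₕ²/nₕ with Wₕ = Nₕ/N, N = 67618.
A: Wₕ = 0.28907983; term = 0.28907983²·(1 − 0.14575127)·87400/2849 = 2.1899738.
D: Wₕ = 0.25994558; term = 0.25994558²·(1 − 0.19297946)·12260/3392 = 0.19709884.
C: Wₕ = 0.27100772; term = 0.27100772²·(1 − 0.01495225)·192000/274 = 50.695717.
E: Wₕ = 0.17996687; term = 0.17996687²·(1 − 0.12079875)·269000/1470 = 5.2108477.
Sum = 58.293637.
SE = √(58.293637) = 7.64.

7.64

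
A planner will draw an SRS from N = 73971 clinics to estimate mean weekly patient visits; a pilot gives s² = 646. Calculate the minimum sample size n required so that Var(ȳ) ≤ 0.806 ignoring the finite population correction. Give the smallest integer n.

Without fpc, n₀ = s²/D = 646/0.806 = 801.4888.
Rounding up, n = 802.

802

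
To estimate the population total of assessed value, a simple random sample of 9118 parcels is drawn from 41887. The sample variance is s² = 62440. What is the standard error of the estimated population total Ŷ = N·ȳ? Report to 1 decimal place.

96951.1

Var(Ŷ) = N²·Var(ȳ) = N²·(1 − n/N)·s²/n.
f = 9118/41887 = 0.21768090; Var(ȳ) = 0.78231910·62440/9118 = 5.3573157.
Var(Ŷ) = 41887² · 5.3573157 = 9.3995217 × 10^9.
SE(Ŷ) = √(9.3995217 × 10^9) = 96951.1.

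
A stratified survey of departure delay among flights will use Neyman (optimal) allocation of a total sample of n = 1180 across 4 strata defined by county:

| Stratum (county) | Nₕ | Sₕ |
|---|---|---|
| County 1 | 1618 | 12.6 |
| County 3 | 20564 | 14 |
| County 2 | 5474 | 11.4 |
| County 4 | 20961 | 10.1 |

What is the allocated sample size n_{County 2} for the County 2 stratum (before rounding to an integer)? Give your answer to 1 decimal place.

126.4

Neyman allocation: nₕ = n·NₕSₕ / Σⱼ NⱼSⱼ.
Σ NⱼSⱼ = 1618·12.6 + 20564·14 + 5474·11.4 + 20961·10.1 = 582392.5.
n_{County 2} = 1180·5474·11.4 / 582392.5 = 126.4.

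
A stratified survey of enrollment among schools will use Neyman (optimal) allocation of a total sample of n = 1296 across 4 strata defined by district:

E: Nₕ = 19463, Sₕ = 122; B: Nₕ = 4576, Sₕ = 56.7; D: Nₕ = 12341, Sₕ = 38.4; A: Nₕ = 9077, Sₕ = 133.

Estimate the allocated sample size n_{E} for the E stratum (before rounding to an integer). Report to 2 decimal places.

Neyman allocation: nₕ = n·NₕSₕ / Σⱼ NⱼSⱼ.
Σ NⱼSⱼ = 19463·122 + 4576·56.7 + 12341·38.4 + 9077·133 = 4.3150806 × 10^6.
n_{E} = 1296·19463·122 / (4.3150806 × 10^6) = 713.16.

713.16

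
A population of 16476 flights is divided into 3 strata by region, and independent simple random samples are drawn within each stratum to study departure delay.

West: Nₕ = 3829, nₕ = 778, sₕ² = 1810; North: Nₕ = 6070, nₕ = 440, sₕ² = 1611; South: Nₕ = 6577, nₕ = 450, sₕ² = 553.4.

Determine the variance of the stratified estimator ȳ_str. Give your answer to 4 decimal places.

0.7436

Var(ȳ_str) = Σₕ Wₕ²(1 − fₕ)sₕ²/nₕ with Wₕ = Nₕ/N, N = 16476.
West: Wₕ = 0.23239864; term = 0.23239864²·(1 − 0.20318621)·1810/778 = 0.10012049.
North: Wₕ = 0.36841466; term = 0.36841466²·(1 − 0.07248764)·1611/440 = 0.46093149.
South: Wₕ = 0.39918670; term = 0.39918670²·(1 − 0.06842025)·553.4/450 = 0.18255713.
Sum = 0.74360911.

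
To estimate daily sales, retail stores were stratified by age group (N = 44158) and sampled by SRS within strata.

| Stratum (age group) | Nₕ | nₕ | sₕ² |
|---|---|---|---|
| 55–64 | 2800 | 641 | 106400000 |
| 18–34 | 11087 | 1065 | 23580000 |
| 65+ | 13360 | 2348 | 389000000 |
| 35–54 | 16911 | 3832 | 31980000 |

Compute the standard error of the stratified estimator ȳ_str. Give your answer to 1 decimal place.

123.4

Var(ȳ_str) = Σₕ Wₕ²(1 − fₕ)sₕ²/nₕ with Wₕ = Nₕ/N, N = 44158.
55–64: Wₕ = 0.06340867; term = 0.06340867²·(1 − 0.22892857)·106400000/641 = 514.60675.
18–34: Wₕ = 0.25107568; term = 0.25107568²·(1 − 0.09605845)·23580000/1065 = 1261.6644.
65+: Wₕ = 0.30254993; term = 0.30254993²·(1 − 0.17574850)·389000000/2348 = 12499.867.
35–54: Wₕ = 0.38296571; term = 0.38296571²·(1 − 0.22659807)·31980000/3832 = 946.62506.
Sum = 15222.763.
SE = √(15222.763) = 123.4.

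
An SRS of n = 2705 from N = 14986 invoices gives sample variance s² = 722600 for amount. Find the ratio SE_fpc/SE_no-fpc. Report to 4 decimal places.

f = n/N = 2705/14986 = 0.18050180.
SE_no-fpc = √(s²/n) = 16.344263; SE_fpc = √((1−f)s²/n) = 14.79583.
Ratio = √(1−f) = 0.90526140.

0.9053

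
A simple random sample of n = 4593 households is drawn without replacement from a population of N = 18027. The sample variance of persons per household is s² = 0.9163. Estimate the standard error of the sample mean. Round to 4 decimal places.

Under SRS without replacement, Var(ȳ) = (1 − f)·s²/n with f = n/N = 4593/18027 = 0.25478449.
Var(ȳ) = (1 − 0.25478449)·0.9163/4593 = 0.74521551·1.9949924 × 10^-4 = 1.4866993 × 10^-4.
SE(ȳ) = √(1.4866993 × 10^-4) = 0.0122.

0.0122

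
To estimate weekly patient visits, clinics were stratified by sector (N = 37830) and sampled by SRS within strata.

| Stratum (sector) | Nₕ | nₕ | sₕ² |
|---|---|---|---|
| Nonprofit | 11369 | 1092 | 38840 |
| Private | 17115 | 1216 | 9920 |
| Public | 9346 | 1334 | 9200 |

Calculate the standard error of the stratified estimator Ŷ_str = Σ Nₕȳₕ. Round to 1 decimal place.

83018.0

Var(Ŷ_str) = Σₕ Nₕ²(1 − fₕ)sₕ²/nₕ.
Nonprofit: 11369²·(1 − 1092/11369)·38840/1092 = 4.1557097 × 10^9.
Private: 17115²·(1 − 1216/17115)·9920/1216 = 2.219856 × 10^9.
Public: 9346²·(1 − 1334/9346)·9200/1334 = 5.1641484 × 10^8.
Sum = 6.8919805 × 10^9.
SE = √(6.8919805 × 10^9) = 83018.0.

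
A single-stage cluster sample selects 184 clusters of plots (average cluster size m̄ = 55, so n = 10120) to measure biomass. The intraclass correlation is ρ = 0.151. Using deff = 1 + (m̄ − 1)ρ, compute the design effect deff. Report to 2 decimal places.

9.15

deff = 1 + (55 − 1)·0.151 = 1 + 8.154 = 9.154.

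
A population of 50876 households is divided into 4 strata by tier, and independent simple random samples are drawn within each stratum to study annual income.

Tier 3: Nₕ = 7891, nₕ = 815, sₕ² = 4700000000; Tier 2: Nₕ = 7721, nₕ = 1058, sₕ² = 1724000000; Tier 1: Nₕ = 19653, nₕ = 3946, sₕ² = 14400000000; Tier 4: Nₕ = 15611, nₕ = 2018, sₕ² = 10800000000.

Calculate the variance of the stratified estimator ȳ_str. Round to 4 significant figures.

1.031 × 10^6

Var(ȳ_str) = Σₕ Wₕ²(1 − fₕ)sₕ²/nₕ with Wₕ = Nₕ/N, N = 50876.
Tier 3: Wₕ = 0.15510260; term = 0.15510260²·(1 − 0.10328222)·4700000000/815 = 124403.96.
Tier 2: Wₕ = 0.15176114; term = 0.15176114²·(1 − 0.13702888)·1724000000/1058 = 32386.875.
Tier 1: Wₕ = 0.38629216; term = 0.38629216²·(1 − 0.20078360)·14400000000/3946 = 435212.73.
Tier 4: Wₕ = 0.30684409; term = 0.30684409²·(1 − 0.12926782)·10800000000/2018 = 438755.64.
Sum = 1.0307592 × 10^6.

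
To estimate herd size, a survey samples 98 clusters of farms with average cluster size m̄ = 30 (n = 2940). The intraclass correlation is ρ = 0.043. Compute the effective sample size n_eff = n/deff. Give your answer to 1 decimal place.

deff = 1 + (30 − 1)·0.043 = 1 + 1.247 = 2.247.
n_eff = 2940 / 2.247 = 1308.4.

1308.4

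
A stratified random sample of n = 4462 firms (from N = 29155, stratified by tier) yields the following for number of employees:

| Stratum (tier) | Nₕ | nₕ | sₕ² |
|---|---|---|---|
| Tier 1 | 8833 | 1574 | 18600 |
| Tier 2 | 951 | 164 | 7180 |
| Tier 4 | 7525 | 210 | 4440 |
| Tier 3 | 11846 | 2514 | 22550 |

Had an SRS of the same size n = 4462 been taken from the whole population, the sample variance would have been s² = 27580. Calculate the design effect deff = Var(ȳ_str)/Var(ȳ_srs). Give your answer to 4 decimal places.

Var(ȳ_str) = Σ Wₕ²(1−fₕ)sₕ²/nₕ with Wₕ = Nₕ/29155:
  Tier 1: (8833/29155)²·(1−1574/8833)·18600/1574 = 0.89138876
  Tier 2: (951/29155)²·(1−164/951)·7180/164 = 0.038548702
  Tier 4: (7525/29155)²·(1−210/7525)·4440/210 = 1.3691733
  Tier 3: (11846/29155)²·(1−2514/11846)·22550/2514 = 1.1665454
  → Var(ȳ_str) = 3.4656562.
Var(ȳ_srs) = (1 − 4462/29155)·27580/4462 = 5.2351063.
deff = 3.4656562 / 5.2351063 = 0.6620.

0.6620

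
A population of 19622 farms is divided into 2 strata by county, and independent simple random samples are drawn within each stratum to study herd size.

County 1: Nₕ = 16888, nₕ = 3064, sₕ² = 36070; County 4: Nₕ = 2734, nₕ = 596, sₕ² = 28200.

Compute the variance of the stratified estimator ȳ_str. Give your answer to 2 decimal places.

7.86

Var(ȳ_str) = Σₕ Wₕ²(1 − fₕ)sₕ²/nₕ with Wₕ = Nₕ/N, N = 19622.
County 1: Wₕ = 0.86066660; term = 0.86066660²·(1 − 0.18143060)·36070/3064 = 7.1381026.
County 4: Wₕ = 0.13933340; term = 0.13933340²·(1 − 0.21799561)·28200/596 = 0.71832754.
Sum = 7.8564301.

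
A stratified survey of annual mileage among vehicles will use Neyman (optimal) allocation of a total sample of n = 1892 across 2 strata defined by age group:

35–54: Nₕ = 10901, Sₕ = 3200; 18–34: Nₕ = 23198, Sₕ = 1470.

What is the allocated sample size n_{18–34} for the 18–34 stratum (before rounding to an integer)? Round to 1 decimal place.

Neyman allocation: nₕ = n·NₕSₕ / Σⱼ NⱼSⱼ.
Σ NⱼSⱼ = 10901·3200 + 23198·1470 = 6.898426 × 10^7.
n_{18–34} = 1892·23198·1470 / (6.898426 × 10^7) = 935.3.

935.3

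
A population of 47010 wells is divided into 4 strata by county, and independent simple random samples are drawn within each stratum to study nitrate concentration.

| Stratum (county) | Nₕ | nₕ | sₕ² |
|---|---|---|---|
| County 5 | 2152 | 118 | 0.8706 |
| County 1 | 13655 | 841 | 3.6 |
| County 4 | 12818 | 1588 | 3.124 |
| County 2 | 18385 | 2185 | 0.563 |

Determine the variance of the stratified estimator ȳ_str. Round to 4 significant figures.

5.164 × 10^-4

Var(ȳ_str) = Σₕ Wₕ²(1 − fₕ)sₕ²/nₕ with Wₕ = Nₕ/N, N = 47010.
County 5: Wₕ = 0.04577749; term = 0.04577749²·(1 − 0.05483271)·0.8706/118 = 1.4613336 × 10^-5.
County 1: Wₕ = 0.29047011; term = 0.29047011²·(1 − 0.06158916)·3.6/841 = 3.3892408 × 10^-4.
County 4: Wₕ = 0.27266539; term = 0.27266539²·(1 − 0.12388828)·3.124/1588 = 1.2813862 × 10^-4.
County 2: Wₕ = 0.39108700; term = 0.39108700²·(1 − 0.11884689)·0.563/2185 = 3.4726027 × 10^-5.
Sum = 5.1640206 × 10^-4.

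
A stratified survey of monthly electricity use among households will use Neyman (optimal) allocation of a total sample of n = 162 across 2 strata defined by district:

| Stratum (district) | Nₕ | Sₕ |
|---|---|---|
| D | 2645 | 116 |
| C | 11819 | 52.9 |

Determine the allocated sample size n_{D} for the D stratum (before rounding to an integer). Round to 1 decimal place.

53.3

Neyman allocation: nₕ = n·NₕSₕ / Σⱼ NⱼSⱼ.
Σ NⱼSⱼ = 2645·116 + 11819·52.9 = 932045.1.
n_{D} = 162·2645·116 / 932045.1 = 53.3.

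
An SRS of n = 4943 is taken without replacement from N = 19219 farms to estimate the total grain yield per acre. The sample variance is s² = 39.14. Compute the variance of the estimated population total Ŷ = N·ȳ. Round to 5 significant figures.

Var(Ŷ) = N²·Var(ȳ) = N²·(1 − n/N)·s²/n.
f = 4943/19219 = 0.25719340; Var(ȳ) = 0.74280660·39.14/4943 = 0.0058817419.
Var(Ŷ) = 19219² · 0.0058817419 = 2.1725388 × 10^6.

2.1725 × 10^6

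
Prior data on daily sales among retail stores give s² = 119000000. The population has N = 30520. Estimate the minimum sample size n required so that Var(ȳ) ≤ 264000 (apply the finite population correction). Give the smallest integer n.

Without fpc, n₀ = s²/D = 119000000/264000 = 450.7576.
With fpc, (1 − n/N)·s²/n ≤ D requires n ≥ n₀/(1 + n₀/N) = 450.7576/(1 + 450.7576/30520) = 444.1971.
Rounding up, n = 445.

445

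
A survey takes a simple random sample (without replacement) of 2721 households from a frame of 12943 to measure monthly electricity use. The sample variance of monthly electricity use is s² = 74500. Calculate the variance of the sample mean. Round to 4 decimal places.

Under SRS without replacement, Var(ȳ) = (1 − f)·s²/n with f = n/N = 2721/12943 = 0.21022947.
Var(ȳ) = (1 − 0.21022947)·74500/2721 = 0.78977053·27.37964 = 21.623633.

21.6236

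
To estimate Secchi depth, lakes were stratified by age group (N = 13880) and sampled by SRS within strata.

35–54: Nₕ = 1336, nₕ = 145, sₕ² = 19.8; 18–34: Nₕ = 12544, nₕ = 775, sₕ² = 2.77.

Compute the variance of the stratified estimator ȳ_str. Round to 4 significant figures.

0.003867

Var(ȳ_str) = Σₕ Wₕ²(1 − fₕ)sₕ²/nₕ with Wₕ = Nₕ/N, N = 13880.
35–54: Wₕ = 0.09625360; term = 0.09625360²·(1 − 0.10853293)·19.8/145 = 0.0011278114.
18–34: Wₕ = 0.90374640; term = 0.90374640²·(1 − 0.06178253)·2.77/775 = 0.002738891.
Sum = 0.0038667024.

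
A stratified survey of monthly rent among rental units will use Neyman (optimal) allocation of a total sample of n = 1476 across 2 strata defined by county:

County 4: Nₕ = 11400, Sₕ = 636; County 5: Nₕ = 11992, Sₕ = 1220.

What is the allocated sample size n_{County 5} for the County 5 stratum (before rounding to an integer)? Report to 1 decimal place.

986.9

Neyman allocation: nₕ = n·NₕSₕ / Σⱼ NⱼSⱼ.
Σ NⱼSⱼ = 11400·636 + 11992·1220 = 2.188064 × 10^7.
n_{County 5} = 1476·11992·1220 / (2.188064 × 10^7) = 986.9.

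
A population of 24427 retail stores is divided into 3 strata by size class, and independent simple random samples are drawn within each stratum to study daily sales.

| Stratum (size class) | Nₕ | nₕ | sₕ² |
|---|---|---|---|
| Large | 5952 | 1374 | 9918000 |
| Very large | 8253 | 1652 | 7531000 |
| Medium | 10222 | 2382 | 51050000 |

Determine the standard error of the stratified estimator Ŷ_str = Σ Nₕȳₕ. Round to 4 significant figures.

1.471 × 10^6

Var(Ŷ_str) = Σₕ Nₕ²(1 − fₕ)sₕ²/nₕ.
Large: 5952²·(1 − 1374/5952)·9918000/1374 = 1.9668719 × 10^11.
Very large: 8253²·(1 − 1652/8253)·7531000/1652 = 2.4835001 × 10^11.
Medium: 10222²·(1 − 2382/10222)·51050000/2382 = 1.7175363 × 10^12.
Sum = 2.1625735 × 10^12.
SE = √(2.1625735 × 10^12) = 1.471 × 10^6.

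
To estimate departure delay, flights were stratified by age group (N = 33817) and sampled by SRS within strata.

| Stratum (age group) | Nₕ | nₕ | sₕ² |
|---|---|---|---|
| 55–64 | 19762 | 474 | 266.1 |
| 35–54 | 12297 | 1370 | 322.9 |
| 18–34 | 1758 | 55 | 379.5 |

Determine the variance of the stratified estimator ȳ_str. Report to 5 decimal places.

Var(ȳ_str) = Σₕ Wₕ²(1 − fₕ)sₕ²/nₕ with Wₕ = Nₕ/N, N = 33817.
55–64: Wₕ = 0.58438064; term = 0.58438064²·(1 − 0.02398543)·266.1/474 = 0.18711753.
35–54: Wₕ = 0.36363368; term = 0.36363368²·(1 − 0.11140929)·322.9/1370 = 0.027693474.
18–34: Wₕ = 0.05198569; term = 0.05198569²·(1 − 0.03128555)·379.5/55 = 0.018063939.
Sum = 0.23287494.

0.23287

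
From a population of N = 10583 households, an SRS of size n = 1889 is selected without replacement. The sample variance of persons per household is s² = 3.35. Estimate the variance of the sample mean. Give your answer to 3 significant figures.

0.00146

Under SRS without replacement, Var(ȳ) = (1 − f)·s²/n with f = n/N = 1889/10583 = 0.17849381.
Var(ȳ) = (1 − 0.17849381)·3.35/1889 = 0.82150619·0.0017734251 = 0.0014568797.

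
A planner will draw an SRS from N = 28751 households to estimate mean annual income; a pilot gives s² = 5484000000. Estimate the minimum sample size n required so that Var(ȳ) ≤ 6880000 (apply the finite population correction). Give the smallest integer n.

Without fpc, n₀ = s²/D = 5484000000/6880000 = 797.0930.
With fpc, (1 − n/N)·s²/n ≤ D requires n ≥ n₀/(1 + n₀/N) = 797.0930/(1 + 797.0930/28751) = 775.5905.
Rounding up, n = 776.

776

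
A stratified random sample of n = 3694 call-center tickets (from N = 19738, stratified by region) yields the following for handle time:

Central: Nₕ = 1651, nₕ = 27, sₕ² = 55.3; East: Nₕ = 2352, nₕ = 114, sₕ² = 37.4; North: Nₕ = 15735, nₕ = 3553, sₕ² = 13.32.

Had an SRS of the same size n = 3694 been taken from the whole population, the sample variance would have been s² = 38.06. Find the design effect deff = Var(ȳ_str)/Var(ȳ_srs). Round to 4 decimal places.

2.4326

Var(ȳ_str) = Σ Wₕ²(1−fₕ)sₕ²/nₕ with Wₕ = Nₕ/19738:
  Central: (1651/19738)²·(1−27/1651)·55.3/27 = 0.01409575
  East: (2352/19738)²·(1−114/2352)·37.4/114 = 0.0044325931
  North: (15735/19738)²·(1−3553/15735)·13.32/3553 = 0.00184454
  → Var(ȳ_str) = 0.020372883.
Var(ȳ_srs) = (1 − 3694/19738)·38.06/3694 = 0.0083749342.
deff = 0.020372883 / 0.0083749342 = 2.4326.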